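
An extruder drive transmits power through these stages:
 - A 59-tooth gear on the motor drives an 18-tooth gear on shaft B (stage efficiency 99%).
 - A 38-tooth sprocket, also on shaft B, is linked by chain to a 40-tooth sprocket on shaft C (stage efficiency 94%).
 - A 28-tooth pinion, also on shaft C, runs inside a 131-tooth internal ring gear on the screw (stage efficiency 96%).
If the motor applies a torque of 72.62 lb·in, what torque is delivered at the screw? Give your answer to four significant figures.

97.48 lb·in

gear mesh 18/59 = 0.30508 → τ = 72.62·0.30508·0.99 = 21.934 lb·in
chain 40/38 = 1.0526 → τ = 21.934·1.0526·0.94 = 21.703 lb·in
internal gear 131/28 = 4.6786 → τ = 21.703·4.6786·0.96 = 97.477 lb·in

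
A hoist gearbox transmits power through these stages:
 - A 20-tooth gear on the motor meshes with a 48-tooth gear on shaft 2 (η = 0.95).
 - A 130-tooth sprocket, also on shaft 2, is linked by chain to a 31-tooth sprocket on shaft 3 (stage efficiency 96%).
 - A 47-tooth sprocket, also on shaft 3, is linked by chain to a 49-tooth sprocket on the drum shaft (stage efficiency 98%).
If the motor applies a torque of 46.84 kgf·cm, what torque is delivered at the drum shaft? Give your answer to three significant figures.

25.0 kgf·cm

After the gear mesh (48/20): 46.84 × 2.4 × 0.95 = 106.8 kgf·cm
After the chain (31/130): 106.8 × 0.23846 × 0.96 = 24.448 kgf·cm
After the chain (49/47): 24.448 × 1.0426 × 0.98 = 24.978 kgf·cm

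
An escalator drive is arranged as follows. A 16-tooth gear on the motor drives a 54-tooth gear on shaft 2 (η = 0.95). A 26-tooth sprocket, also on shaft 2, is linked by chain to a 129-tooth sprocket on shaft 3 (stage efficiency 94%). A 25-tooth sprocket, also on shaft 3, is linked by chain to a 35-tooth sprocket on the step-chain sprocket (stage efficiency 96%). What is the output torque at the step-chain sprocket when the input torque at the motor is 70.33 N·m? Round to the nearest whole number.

Gear mesh: ratio = 54/16 = 3.375; torque at shaft 2 = 70.33 × 3.375 × 0.95 = 225.5 N·m.
Chain: ratio = 129/26 = 4.9615; torque at shaft 3 = 225.5 × 4.9615 × 0.94 = 1051.7 N·m.
Chain: ratio = 35/25 = 1.4; torque at the step-chain sprocket = 1051.7 × 1.4 × 0.96 = 1413.5 N·m.

1413 N·m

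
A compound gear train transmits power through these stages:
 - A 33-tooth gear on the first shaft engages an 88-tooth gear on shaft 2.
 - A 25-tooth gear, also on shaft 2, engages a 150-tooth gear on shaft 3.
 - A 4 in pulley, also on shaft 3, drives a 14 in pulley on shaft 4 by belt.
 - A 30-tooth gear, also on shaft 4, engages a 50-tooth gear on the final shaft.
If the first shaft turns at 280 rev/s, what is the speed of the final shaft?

3 rev/s

the first shaft → shaft 2 (gear mesh, 88/33): 280 ÷ 2.6667 = 105 rev/s
shaft 2 → shaft 3 (gear mesh, 150/25): 105 ÷ 6 = 17.5 rev/s
shaft 3 → shaft 4 (belt, 14/4): 17.5 ÷ 3.5 = 5 rev/s
shaft 4 → the final shaft (gear mesh, 50/30): 5 ÷ 1.6667 = 3 rev/s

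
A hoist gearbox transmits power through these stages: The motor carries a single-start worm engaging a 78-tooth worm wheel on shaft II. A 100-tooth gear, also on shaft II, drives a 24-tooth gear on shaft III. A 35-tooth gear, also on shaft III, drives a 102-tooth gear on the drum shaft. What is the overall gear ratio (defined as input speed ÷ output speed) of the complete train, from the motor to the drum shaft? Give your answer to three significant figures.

54.6

Each stage contributes driven/driver: worm 78/1 = 78, gear mesh 24/100 = 0.24, gear mesh 102/35 = 2.9143.
Overall: 78 × 0.24 × 2.9143 = 54.555.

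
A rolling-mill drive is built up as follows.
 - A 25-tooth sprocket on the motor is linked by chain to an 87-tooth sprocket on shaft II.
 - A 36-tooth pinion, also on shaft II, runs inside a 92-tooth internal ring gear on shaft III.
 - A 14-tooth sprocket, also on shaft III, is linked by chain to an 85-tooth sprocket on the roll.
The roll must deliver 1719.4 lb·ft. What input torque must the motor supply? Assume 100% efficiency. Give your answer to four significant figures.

Overall ratio R = 3.48 × 2.5556 × 6.0714 = 53.995.
Input torque = output torque / R = 1719.4 / 53.995 = 31.844 lb·ft.

31.84 lb·ft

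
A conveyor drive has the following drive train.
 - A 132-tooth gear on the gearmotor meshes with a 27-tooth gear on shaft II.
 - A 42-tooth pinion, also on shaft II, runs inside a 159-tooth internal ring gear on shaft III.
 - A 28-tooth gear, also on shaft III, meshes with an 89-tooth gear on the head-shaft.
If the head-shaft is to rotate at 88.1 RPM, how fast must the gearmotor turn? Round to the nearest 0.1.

216.8 RPM

Overall ratio R = 0.20455 × 3.7857 × 3.1786 = 2.4613.
Required input speed = output speed × R = 88.1 × 2.4613 = 216.84 RPM.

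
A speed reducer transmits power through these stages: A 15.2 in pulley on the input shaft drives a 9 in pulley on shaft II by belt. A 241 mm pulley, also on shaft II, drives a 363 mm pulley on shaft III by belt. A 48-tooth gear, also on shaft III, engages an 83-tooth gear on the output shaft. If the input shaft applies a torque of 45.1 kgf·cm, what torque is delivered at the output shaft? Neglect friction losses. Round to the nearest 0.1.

69.6 kgf·cm

Belt: ratio = 9/15.2 = 0.59211; torque at shaft II = 45.1 × 0.59211 = 26.704 kgf·cm.
Belt: ratio = 363/241 = 1.5062; torque at shaft III = 26.704 × 1.5062 = 40.222 kgf·cm.
Gear mesh: ratio = 83/48 = 1.7292; torque at the output shaft = 40.222 × 1.7292 = 69.551 kgf·cm.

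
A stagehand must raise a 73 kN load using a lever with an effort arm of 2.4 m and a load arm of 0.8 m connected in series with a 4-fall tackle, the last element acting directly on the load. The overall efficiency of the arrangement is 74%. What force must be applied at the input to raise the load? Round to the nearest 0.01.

8.22 kN

Lever MA = effort arm / load arm = 2.4/0.8 = 3.
Block-and-tackle MA = number of supporting rope parts = 4.
Combined ideal MA = 3 × 4 = 12.
Actual MA = 12 × 0.74 = 8.88.
Effort = load / actual MA = 73 / 8.88 = 8.2207 kN.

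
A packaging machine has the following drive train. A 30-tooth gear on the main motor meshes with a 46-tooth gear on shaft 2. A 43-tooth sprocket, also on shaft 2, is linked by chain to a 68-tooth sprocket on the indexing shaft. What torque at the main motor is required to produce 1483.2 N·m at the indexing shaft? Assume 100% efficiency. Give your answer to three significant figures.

612 N·m

Overall ratio R = 1.5333 × 1.5814 = 2.4248.
Input torque = output torque / R = 1483.2 / 2.4248 = 611.68 N·m.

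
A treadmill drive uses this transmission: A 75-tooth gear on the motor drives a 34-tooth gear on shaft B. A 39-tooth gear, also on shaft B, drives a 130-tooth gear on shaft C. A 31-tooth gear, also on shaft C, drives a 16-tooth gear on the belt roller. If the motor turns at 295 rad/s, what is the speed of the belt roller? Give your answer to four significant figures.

the motor → shaft B (gear mesh, 34/75): 295 ÷ 0.45333 = 650.74 rad/s
shaft B → shaft C (gear mesh, 130/39): 650.74 ÷ 3.3333 = 195.22 rad/s
shaft C → the belt roller (gear mesh, 16/31): 195.22 ÷ 0.51613 = 378.24 rad/s

378.2 rad/s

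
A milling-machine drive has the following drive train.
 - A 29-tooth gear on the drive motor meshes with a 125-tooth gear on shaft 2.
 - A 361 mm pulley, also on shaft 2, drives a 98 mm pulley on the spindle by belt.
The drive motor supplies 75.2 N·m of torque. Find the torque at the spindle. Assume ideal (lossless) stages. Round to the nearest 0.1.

88.0 N·m

After the gear mesh (125/29): 75.2 × 4.3103 = 324.14 N·m
After the belt (98/361): 324.14 × 0.27147 = 87.993 N·m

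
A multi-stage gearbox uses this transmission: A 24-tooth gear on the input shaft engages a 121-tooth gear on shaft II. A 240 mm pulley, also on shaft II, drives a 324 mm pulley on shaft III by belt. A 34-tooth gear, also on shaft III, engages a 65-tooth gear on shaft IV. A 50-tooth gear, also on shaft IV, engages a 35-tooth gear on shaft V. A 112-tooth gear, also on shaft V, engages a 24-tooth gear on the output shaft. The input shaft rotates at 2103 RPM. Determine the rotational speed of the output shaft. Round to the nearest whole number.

1077 RPM

the input shaft → shaft II (gear mesh, 121/24): 2103 ÷ 5.0417 = 417.12 RPM
shaft II → shaft III (belt, 324/240): 417.12 ÷ 1.35 = 308.98 RPM
shaft III → shaft IV (gear mesh, 65/34): 308.98 ÷ 1.9118 = 161.62 RPM
shaft IV → shaft V (gear mesh, 35/50): 161.62 ÷ 0.7 = 230.89 RPM
shaft V → the output shaft (gear mesh, 24/112): 230.89 ÷ 0.21429 = 1077.5 RPM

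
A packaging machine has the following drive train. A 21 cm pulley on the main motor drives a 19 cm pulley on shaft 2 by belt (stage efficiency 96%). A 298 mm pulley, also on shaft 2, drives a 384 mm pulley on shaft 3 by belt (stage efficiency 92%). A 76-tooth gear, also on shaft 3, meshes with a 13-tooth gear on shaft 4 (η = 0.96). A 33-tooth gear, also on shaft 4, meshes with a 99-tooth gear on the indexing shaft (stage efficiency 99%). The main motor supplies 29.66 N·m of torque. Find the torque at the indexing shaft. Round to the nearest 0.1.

Belt: ratio = 19/21 = 0.90476; torque at shaft 2 = 29.66 × 0.90476 × 0.96 = 25.762 N·m.
Belt: ratio = 384/298 = 1.2886; torque at shaft 3 = 25.762 × 1.2886 × 0.92 = 30.541 N·m.
Gear mesh: ratio = 13/76 = 0.17105; torque at shaft 4 = 30.541 × 0.17105 × 0.96 = 5.0151 N·m.
Gear mesh: ratio = 99/33 = 3; torque at the indexing shaft = 5.0151 × 3 × 0.99 = 14.895 N·m.

14.9 N·m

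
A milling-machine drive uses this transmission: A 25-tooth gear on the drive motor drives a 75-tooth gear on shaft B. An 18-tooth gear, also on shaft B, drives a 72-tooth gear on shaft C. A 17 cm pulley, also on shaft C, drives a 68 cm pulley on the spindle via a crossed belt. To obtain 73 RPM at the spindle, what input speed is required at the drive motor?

Overall ratio R = 3 × 4 × 4 = 48.
Required input speed = output speed × R = 73 × 48 = 3504 RPM.

3504 RPM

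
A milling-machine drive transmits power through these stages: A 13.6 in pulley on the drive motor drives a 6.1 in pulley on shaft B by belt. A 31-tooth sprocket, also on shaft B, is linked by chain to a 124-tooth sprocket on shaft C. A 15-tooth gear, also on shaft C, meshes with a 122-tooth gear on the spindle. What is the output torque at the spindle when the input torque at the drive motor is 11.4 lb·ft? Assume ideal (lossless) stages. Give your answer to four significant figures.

belt 6.1/13.6 = 0.44853 → τ = 11.4·0.44853 = 5.1132 lb·ft
chain 124/31 = 4 → τ = 5.1132·4 = 20.453 lb·ft
gear mesh 122/15 = 8.1333 → τ = 20.453·8.1333 = 166.35 lb·ft

166.4 lb·ft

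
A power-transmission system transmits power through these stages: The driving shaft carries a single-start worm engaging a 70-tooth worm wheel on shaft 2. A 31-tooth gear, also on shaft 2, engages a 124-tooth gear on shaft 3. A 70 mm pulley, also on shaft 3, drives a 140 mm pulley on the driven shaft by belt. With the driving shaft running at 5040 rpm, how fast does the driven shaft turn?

9 rpm

Worm: ratio = 70/1 = 70, so shaft 2 turns at 5040 / 70 = 72 rpm.
Gear mesh: ratio = 124/31 = 4, so shaft 3 turns at 72 / 4 = 18 rpm.
Belt: ratio = 140/70 = 2, so the driven shaft turns at 18 / 2 = 9 rpm.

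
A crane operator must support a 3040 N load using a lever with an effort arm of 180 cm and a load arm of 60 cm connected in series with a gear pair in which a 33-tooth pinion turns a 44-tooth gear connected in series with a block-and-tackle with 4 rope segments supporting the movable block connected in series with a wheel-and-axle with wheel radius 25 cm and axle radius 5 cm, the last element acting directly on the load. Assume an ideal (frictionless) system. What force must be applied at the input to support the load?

Lever MA = effort arm / load arm = 180/60 = 3.
Gear pair MA = 44/33 = 1.3333.
Block-and-tackle MA = number of supporting rope parts = 4.
Wheel-and-axle MA = R/r = 25/5 = 5.
Combined ideal MA = 3 × 1.3333 × 4 × 5 = 80.
Effort = load / MA = 3040 / 80 = 38 N.

38 N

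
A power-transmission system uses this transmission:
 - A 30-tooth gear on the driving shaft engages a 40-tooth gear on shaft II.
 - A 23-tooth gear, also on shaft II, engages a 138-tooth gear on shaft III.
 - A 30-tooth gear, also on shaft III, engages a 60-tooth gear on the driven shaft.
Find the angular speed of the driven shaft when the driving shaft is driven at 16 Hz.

gear mesh 40/30 = 1.3333 → 16/1.3333 = 12 Hz
gear mesh 138/23 = 6 → 12/6 = 2 Hz
gear mesh 60/30 = 2 → 2/2 = 1 Hz

1 Hz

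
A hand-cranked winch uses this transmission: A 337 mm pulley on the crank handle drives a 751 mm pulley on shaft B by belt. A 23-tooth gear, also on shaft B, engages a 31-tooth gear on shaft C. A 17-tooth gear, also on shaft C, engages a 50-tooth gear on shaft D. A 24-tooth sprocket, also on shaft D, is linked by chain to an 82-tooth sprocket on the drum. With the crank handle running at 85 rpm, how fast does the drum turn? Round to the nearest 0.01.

2.82 rpm

the crank handle → shaft B (belt, 751/337): 85 ÷ 2.2285 = 38.142 rpm
shaft B → shaft C (gear mesh, 31/23): 38.142 ÷ 1.3478 = 28.299 rpm
shaft C → shaft D (gear mesh, 50/17): 28.299 ÷ 2.9412 = 9.6217 rpm
shaft D → the drum (chain, 82/24): 9.6217 ÷ 3.4167 = 2.8161 rpm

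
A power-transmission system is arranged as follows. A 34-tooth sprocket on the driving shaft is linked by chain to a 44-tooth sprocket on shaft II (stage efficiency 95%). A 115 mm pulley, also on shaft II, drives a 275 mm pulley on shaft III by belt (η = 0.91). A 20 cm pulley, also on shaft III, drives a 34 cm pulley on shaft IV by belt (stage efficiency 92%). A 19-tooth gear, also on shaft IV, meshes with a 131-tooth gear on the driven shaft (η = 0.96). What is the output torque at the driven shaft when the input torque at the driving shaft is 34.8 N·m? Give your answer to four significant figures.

963.8 N·m

Chain: ratio = 44/34 = 1.2941; torque at shaft II = 34.8 × 1.2941 × 0.95 = 42.784 N·m.
Belt: ratio = 275/115 = 2.3913; torque at shaft III = 42.784 × 2.3913 × 0.91 = 93.101 N·m.
Belt: ratio = 34/20 = 1.7; torque at shaft IV = 93.101 × 1.7 × 0.92 = 145.61 N·m.
Gear mesh: ratio = 131/19 = 6.8947; torque at the driven shaft = 145.61 × 6.8947 × 0.96 = 963.78 N·m.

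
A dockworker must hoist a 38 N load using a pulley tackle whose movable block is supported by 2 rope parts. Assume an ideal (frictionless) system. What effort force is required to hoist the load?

Block-and-tackle MA = number of supporting rope parts = 2.
Effort = load / MA = 38 / 2 = 19 N.

19 N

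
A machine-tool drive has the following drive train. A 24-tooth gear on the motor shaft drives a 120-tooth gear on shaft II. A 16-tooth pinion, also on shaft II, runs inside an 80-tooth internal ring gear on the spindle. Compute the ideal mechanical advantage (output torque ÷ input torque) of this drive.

25

Each stage contributes driven/driver: gear mesh 120/24 = 5, internal gear 80/16 = 5.
Overall: 5 × 5 = 25.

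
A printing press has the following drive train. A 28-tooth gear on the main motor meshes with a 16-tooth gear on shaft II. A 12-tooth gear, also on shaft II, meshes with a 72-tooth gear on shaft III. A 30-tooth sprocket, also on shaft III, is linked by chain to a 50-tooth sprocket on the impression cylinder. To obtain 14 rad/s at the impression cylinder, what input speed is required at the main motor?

80 rad/s

Overall ratio R = 0.57143 × 6 × 1.6667 = 5.7143.
Required input speed = output speed × R = 14 × 5.7143 = 80 rad/s.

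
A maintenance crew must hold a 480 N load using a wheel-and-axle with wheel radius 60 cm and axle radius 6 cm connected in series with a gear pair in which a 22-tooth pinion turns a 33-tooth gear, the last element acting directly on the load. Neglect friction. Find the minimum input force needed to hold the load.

32 N

Wheel-and-axle MA = R/r = 60/6 = 10.
Gear pair MA = 33/22 = 1.5.
Combined ideal MA = 10 × 1.5 = 15.
Effort = load / MA = 480 / 15 = 32 N.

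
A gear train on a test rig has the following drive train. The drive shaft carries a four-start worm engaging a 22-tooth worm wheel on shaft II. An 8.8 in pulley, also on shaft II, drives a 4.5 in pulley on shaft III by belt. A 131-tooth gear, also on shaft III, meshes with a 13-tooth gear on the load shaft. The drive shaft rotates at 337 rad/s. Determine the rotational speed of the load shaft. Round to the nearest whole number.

worm 22/4 = 5.5 → 337/5.5 = 61.273 rad/s
belt 4.5/8.8 = 0.51136 → 61.273/0.51136 = 119.82 rad/s
gear mesh 13/131 = 0.099237 → 119.82/0.099237 = 1207.4 rad/s

1207 rad/s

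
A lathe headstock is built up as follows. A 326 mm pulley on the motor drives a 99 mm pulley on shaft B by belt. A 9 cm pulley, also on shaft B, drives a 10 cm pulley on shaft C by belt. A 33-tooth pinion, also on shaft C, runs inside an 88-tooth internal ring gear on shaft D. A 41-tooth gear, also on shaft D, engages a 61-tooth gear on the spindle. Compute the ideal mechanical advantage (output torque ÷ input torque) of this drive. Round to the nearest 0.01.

1.34

Each stage contributes driven/driver: belt 99/326 = 0.30368, belt 10/9 = 1.1111, internal gear 88/33 = 2.6667, gear mesh 61/41 = 1.4878.
Overall: 0.30368 × 1.1111 × 2.6667 × 1.4878 = 1.3387.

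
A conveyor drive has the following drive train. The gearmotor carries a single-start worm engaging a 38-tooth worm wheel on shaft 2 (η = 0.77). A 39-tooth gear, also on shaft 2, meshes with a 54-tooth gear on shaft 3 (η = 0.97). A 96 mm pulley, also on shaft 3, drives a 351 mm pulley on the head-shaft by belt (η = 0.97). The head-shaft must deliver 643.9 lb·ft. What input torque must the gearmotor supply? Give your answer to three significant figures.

Overall ratio R = 38 × 1.3846 × 3.6562 = 192.38; overall efficiency η = 0.77 × 0.97 × 0.97 = 0.7245.
Input torque = output torque / (R × η) = 643.9 / (192.38 × 0.7245) = 4.6199 lb·ft.

4.62 lb·ft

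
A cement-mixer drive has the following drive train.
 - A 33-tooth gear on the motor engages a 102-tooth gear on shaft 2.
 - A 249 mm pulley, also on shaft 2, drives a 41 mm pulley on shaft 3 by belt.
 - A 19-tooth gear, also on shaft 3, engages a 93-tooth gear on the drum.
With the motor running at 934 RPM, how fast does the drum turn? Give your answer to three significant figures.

375 RPM

the motor → shaft 2 (gear mesh, 102/33): 934 ÷ 3.0909 = 302.18 RPM
shaft 2 → shaft 3 (belt, 41/249): 302.18 ÷ 0.16466 = 1835.2 RPM
shaft 3 → the drum (gear mesh, 93/19): 1835.2 ÷ 4.8947 = 374.93 RPM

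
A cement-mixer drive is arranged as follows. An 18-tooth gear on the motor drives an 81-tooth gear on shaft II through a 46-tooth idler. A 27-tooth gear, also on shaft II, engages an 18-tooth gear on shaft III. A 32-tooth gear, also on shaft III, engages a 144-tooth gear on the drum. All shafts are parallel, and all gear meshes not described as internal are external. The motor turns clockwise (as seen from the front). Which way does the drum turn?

the motor → shaft II: driver → idler → driven is 2 external meshes, 2 reversals → CW.
shaft II → shaft III: external mesh, 1 reversal → CCW.
shaft III → the drum: external mesh, 1 reversal → CW.
4 reversals in total — an even number — so the drum turns the same way as the motor.

clockwise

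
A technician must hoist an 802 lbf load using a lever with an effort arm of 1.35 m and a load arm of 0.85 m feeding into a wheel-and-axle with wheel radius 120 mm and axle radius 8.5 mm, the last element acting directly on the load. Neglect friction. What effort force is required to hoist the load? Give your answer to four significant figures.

35.77 lbf

Lever MA = effort arm / load arm = 1.35/0.85 = 1.5882.
Wheel-and-axle MA = R/r = 120/8.5 = 14.118.
Combined ideal MA = 1.5882 × 14.118 = 22.422.
Effort = load / MA = 802 / 22.422 = 35.768 lbf.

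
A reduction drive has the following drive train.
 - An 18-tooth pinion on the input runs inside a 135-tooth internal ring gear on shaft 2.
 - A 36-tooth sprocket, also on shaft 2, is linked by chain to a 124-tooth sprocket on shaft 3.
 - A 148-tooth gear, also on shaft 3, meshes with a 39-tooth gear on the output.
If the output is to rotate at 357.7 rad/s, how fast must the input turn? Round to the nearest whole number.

Overall ratio R = 7.5 × 3.4444 × 0.26351 = 6.8074.
Required input speed = output speed × R = 357.7 × 6.8074 = 2435 rad/s.

2435 rad/s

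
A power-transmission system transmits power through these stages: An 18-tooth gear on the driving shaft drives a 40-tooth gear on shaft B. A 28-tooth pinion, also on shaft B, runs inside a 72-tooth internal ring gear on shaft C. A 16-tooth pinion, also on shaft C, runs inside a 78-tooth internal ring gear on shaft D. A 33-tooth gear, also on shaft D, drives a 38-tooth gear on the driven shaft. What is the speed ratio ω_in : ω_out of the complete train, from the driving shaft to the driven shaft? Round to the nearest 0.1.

32.1

Each stage contributes driven/driver: gear mesh 40/18 = 2.2222, internal gear 72/28 = 2.5714, internal gear 78/16 = 4.875, gear mesh 38/33 = 1.1515.
Overall: 2.2222 × 2.5714 × 4.875 × 1.1515 = 32.078.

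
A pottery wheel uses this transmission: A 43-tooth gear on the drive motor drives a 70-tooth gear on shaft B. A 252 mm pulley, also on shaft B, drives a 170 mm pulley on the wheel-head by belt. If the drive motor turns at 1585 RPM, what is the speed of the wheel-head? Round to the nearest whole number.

Gear mesh: ratio = 70/43 = 1.6279, so shaft B turns at 1585 / 1.6279 = 973.64 RPM.
Belt: ratio = 170/252 = 0.6746, so the wheel-head turns at 973.64 / 0.6746 = 1443.3 RPM.

1443 RPM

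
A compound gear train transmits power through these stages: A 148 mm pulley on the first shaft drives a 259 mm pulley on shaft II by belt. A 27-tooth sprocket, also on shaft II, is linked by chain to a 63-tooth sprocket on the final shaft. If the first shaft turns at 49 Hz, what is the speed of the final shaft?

Belt: ratio = 259/148 = 1.75, so shaft II turns at 49 / 1.75 = 28 Hz.
Chain: ratio = 63/27 = 2.3333, so the final shaft turns at 28 / 2.3333 = 12 Hz.

12 Hz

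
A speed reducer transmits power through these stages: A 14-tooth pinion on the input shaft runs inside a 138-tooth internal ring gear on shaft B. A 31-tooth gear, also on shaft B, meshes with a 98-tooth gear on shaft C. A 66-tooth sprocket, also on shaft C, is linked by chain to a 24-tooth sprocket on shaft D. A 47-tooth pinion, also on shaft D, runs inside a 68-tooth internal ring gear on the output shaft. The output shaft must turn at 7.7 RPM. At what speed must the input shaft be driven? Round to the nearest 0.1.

Overall ratio R = 9.8571 × 3.1613 × 0.36364 × 1.4468 = 16.394.
Required input speed = output speed × R = 7.7 × 16.394 = 126.24 RPM.

126.2 RPM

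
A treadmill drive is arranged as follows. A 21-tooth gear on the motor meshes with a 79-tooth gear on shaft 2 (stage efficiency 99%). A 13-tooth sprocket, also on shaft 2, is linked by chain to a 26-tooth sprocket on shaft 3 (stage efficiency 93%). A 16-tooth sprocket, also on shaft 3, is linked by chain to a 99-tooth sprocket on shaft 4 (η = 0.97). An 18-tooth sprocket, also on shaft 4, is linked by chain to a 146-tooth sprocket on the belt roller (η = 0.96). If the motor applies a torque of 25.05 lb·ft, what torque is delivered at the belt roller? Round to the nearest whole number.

8110 lb·ft

gear mesh 79/21 = 3.7619 → τ = 25.05·3.7619·0.99 = 93.293 lb·ft
chain 26/13 = 2 → τ = 93.293·2·0.93 = 173.53 lb·ft
chain 99/16 = 6.1875 → τ = 173.53·6.1875·0.97 = 1041.5 lb·ft
chain 146/18 = 8.1111 → τ = 1041.5·8.1111·0.96 = 8109.7 lb·ft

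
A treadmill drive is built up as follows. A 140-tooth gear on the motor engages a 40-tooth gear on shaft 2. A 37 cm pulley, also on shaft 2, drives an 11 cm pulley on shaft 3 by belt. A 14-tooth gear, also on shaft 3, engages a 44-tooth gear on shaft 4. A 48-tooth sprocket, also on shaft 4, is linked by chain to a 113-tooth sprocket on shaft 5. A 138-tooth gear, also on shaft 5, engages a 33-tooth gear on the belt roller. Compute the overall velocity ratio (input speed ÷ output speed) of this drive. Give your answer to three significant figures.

Each stage contributes driven/driver: gear mesh 40/140 = 0.28571, belt 11/37 = 0.2973, gear mesh 44/14 = 3.1429, chain 113/48 = 2.3542, gear mesh 33/138 = 0.23913.
Overall: 0.28571 × 0.2973 × 3.1429 × 2.3542 × 0.23913 = 0.15029.

0.150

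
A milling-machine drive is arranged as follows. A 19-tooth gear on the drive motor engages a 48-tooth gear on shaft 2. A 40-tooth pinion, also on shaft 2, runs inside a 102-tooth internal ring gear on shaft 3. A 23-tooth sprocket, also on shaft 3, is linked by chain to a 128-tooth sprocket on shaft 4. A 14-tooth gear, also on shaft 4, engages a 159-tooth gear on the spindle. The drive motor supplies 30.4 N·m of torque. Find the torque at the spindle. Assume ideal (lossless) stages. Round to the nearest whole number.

After the gear mesh (48/19): 30.4 × 2.5263 = 76.8 N·m
After the internal gear (102/40): 76.8 × 2.55 = 195.84 N·m
After the chain (128/23): 195.84 × 5.5652 = 1089.9 N·m
After the gear mesh (159/14): 1089.9 × 11.357 = 12378 N·m

12378 N·m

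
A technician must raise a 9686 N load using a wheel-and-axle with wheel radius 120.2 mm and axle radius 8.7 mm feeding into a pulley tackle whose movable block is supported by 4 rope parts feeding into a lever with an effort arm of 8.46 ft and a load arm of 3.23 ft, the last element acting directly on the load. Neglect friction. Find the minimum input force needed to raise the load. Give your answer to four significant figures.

Wheel-and-axle MA = R/r = 120.2/8.7 = 13.816.
Block-and-tackle MA = number of supporting rope parts = 4.
Lever MA = effort arm / load arm = 8.46/3.23 = 2.6192.
Combined ideal MA = 13.816 × 4 × 2.6192 = 144.75.
Effort = load / MA = 9686 / 144.75 = 66.916 N.

66.92 N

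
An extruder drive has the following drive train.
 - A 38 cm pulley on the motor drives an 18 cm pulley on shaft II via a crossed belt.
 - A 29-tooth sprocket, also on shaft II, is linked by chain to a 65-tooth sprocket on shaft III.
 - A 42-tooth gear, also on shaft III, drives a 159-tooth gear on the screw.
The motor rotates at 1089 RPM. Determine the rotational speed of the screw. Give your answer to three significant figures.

Belt: ratio = 18/38 = 0.47368, so shaft II turns at 1089 / 0.47368 = 2299 RPM.
Chain: ratio = 65/29 = 2.2414, so shaft III turns at 2299 / 2.2414 = 1025.7 RPM.
Gear mesh: ratio = 159/42 = 3.7857, so the screw turns at 1025.7 / 3.7857 = 270.94 RPM.

271 RPM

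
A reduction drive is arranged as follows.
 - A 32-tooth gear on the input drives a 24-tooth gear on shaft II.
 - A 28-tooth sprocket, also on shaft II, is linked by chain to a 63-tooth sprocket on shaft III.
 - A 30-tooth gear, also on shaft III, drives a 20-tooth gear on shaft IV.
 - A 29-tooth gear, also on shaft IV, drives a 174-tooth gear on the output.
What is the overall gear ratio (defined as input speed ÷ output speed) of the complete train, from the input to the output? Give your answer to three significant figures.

Each stage contributes driven/driver: gear mesh 24/32 = 0.75, chain 63/28 = 2.25, gear mesh 20/30 = 0.66667, gear mesh 174/29 = 6.
Overall: 0.75 × 2.25 × 0.66667 × 6 = 6.75.

6.75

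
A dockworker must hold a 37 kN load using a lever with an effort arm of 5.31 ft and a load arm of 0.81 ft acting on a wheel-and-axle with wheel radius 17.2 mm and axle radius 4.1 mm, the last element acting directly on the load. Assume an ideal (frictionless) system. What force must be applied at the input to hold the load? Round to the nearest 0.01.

Lever MA = effort arm / load arm = 5.31/0.81 = 6.5556.
Wheel-and-axle MA = R/r = 17.2/4.1 = 4.1951.
Combined ideal MA = 6.5556 × 4.1951 = 27.501.
Effort = load / MA = 37 / 27.501 = 1.3454 kN.

1.35 kN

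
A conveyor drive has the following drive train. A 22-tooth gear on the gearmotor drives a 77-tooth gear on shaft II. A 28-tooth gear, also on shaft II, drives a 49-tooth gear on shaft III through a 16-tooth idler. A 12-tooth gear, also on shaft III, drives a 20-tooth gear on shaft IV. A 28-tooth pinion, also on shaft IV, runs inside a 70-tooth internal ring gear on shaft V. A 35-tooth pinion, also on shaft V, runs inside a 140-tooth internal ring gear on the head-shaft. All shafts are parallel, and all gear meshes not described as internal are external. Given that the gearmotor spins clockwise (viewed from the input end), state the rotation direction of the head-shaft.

clockwise

the gearmotor → shaft II: external mesh, 1 reversal → CCW.
shaft II → shaft III: driver → idler → driven is 2 external meshes, 2 reversals → CCW.
shaft III → shaft IV: external mesh, 1 reversal → CW.
shaft IV → shaft V: internal mesh, same direction → CW.
shaft V → the head-shaft: internal mesh, same direction → CW.
4 reversals in total — an even number — so the head-shaft turns the same way as the gearmotor.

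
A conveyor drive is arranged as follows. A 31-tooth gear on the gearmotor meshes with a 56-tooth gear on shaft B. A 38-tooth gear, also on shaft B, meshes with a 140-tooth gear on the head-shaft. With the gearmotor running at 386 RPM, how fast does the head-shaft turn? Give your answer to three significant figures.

the gearmotor → shaft B (gear mesh, 56/31): 386 ÷ 1.8065 = 213.68 RPM
shaft B → the head-shaft (gear mesh, 140/38): 213.68 ÷ 3.6842 = 57.998 RPM

58.0 RPM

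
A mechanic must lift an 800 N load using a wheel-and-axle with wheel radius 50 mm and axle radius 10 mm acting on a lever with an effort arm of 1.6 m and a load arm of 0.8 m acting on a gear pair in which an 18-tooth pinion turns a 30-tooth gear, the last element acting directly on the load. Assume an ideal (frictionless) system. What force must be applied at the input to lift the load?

Wheel-and-axle MA = R/r = 50/10 = 5.
Lever MA = effort arm / load arm = 1.6/0.8 = 2.
Gear pair MA = 30/18 = 1.6667.
Combined ideal MA = 5 × 2 × 1.6667 = 16.667.
Effort = load / MA = 800 / 16.667 = 48 N.

48 N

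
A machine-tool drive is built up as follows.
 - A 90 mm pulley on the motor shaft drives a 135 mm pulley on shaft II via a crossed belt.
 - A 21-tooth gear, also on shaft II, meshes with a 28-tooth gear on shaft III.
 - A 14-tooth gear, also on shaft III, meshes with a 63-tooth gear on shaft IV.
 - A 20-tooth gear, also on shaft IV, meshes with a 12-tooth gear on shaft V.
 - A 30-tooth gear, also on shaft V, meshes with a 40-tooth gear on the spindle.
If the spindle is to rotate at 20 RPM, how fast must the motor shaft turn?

Overall ratio R = 1.5 × 1.3333 × 4.5 × 0.6 × 1.3333 = 7.2.
Required input speed = output speed × R = 20 × 7.2 = 144 RPM.

144 RPM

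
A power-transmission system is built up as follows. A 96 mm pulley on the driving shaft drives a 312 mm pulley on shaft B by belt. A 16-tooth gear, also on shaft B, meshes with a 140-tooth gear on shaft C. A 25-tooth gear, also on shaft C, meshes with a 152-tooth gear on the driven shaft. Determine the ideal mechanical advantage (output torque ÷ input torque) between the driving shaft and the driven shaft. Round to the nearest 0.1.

172.9

Each stage contributes driven/driver: belt 312/96 = 3.25, gear mesh 140/16 = 8.75, gear mesh 152/25 = 6.08.
Overall: 3.25 × 8.75 × 6.08 = 172.9.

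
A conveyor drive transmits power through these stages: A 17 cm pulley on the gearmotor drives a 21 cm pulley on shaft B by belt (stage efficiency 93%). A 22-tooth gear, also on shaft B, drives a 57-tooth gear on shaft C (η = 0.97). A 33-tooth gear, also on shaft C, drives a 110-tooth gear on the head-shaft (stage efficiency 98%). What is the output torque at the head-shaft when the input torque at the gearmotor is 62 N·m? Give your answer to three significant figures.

After the belt (21/17): 62 × 1.2353 × 0.93 = 71.227 N·m
After the gear mesh (57/22): 71.227 × 2.5909 × 0.97 = 179.01 N·m
After the gear mesh (110/33): 179.01 × 3.3333 × 0.98 = 584.75 N·m

585 N·m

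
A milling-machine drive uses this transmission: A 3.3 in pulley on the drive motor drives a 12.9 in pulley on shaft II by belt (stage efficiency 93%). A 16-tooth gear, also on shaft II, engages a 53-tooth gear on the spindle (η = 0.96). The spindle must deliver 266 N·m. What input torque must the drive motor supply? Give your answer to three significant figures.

23.0 N·m

Overall ratio R = 3.9091 × 3.3125 = 12.949; overall efficiency η = 0.93 × 0.96 = 0.8928.
Input torque = output torque / (R × η) = 266 / (12.949 × 0.8928) = 23.009 N·m.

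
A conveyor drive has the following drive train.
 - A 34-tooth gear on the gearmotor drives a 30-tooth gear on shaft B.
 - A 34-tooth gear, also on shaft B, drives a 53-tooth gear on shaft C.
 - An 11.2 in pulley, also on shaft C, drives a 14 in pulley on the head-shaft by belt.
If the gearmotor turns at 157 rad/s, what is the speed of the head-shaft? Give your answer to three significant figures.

Gear mesh: ratio = 30/34 = 0.88235, so shaft B turns at 157 / 0.88235 = 177.93 rad/s.
Gear mesh: ratio = 53/34 = 1.5588, so shaft C turns at 177.93 / 1.5588 = 114.15 rad/s.
Belt: ratio = 14/11.2 = 1.25, so the head-shaft turns at 114.15 / 1.25 = 91.317 rad/s.

91.3 rad/s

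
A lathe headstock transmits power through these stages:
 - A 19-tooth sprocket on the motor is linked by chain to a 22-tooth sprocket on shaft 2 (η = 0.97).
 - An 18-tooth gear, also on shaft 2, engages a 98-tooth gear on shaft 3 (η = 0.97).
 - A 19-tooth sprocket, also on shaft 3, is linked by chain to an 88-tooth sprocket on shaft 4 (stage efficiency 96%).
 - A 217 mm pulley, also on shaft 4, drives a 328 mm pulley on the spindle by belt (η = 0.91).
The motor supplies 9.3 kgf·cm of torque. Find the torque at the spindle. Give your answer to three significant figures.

chain 22/19 = 1.1579 → τ = 9.3·1.1579·0.97 = 10.445 kgf·cm
gear mesh 98/18 = 5.4444 → τ = 10.445·5.4444·0.97 = 55.163 kgf·cm
chain 88/19 = 4.6316 → τ = 55.163·4.6316·0.96 = 245.27 kgf·cm
belt 328/217 = 1.5115 → τ = 245.27·1.5115·0.91 = 337.37 kgf·cm

337 kgf·cm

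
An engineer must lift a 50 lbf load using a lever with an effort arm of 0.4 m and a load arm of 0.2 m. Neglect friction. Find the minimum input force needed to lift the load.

Lever MA = effort arm / load arm = 0.4/0.2 = 2.
Effort = load / MA = 50 / 2 = 25 lbf.

25 lbf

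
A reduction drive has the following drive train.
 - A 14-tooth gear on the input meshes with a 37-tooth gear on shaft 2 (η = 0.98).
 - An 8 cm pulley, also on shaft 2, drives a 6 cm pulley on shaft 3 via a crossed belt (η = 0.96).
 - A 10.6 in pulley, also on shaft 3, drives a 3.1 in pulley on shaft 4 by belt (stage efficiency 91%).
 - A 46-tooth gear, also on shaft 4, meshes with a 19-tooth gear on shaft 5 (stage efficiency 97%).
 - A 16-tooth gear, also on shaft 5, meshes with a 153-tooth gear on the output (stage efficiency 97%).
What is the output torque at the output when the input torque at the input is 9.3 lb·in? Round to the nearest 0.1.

17.2 lb·in

After the gear mesh (37/14): 9.3 × 2.6429 × 0.98 = 24.087 lb·in
After the belt (6/8): 24.087 × 0.75 × 0.96 = 17.343 lb·in
After the belt (3.1/10.6): 17.343 × 0.29245 × 0.91 = 4.6154 lb·in
After the gear mesh (19/46): 4.6154 × 0.41304 × 0.97 = 1.8492 lb·in
After the gear mesh (153/16): 1.8492 × 9.5625 × 0.97 = 17.152 lb·in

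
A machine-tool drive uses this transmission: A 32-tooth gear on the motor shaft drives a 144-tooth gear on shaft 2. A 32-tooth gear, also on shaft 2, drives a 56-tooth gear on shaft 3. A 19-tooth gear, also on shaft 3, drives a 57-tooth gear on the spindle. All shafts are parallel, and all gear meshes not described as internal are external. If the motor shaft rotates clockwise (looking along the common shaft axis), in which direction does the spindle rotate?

the motor shaft → shaft 2: external mesh, 1 reversal → CCW.
shaft 2 → shaft 3: external mesh, 1 reversal → CW.
shaft 3 → the spindle: external mesh, 1 reversal → CCW.
3 reversals in total — an odd number — so the spindle turns opposite to the motor shaft.

anticlockwise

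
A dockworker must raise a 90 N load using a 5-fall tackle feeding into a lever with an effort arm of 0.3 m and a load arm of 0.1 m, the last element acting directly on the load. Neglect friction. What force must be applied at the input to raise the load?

6 N

Block-and-tackle MA = number of supporting rope parts = 5.
Lever MA = effort arm / load arm = 0.3/0.1 = 3.
Combined ideal MA = 5 × 3 = 15.
Effort = load / MA = 90 / 15 = 6 N.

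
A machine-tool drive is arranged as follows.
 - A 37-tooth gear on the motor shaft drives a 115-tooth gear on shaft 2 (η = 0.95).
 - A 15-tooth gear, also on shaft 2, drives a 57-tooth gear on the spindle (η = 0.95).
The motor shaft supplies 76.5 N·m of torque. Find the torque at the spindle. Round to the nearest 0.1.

815.4 N·m

After the gear mesh (115/37): 76.5 × 3.1081 × 0.95 = 225.88 N·m
After the gear mesh (57/15): 225.88 × 3.8 × 0.95 = 815.43 N·m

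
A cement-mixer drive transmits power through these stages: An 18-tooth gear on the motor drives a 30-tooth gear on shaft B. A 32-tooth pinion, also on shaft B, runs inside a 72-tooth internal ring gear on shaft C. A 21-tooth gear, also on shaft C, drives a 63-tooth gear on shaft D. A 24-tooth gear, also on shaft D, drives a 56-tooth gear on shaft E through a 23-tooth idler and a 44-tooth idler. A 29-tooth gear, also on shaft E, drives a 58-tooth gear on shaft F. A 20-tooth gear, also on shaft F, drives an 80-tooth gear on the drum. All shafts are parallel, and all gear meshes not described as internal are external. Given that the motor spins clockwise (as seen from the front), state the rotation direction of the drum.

the motor → shaft B: external mesh, 1 reversal → CCW.
shaft B → shaft C: internal mesh, same direction → CCW.
shaft C → shaft D: external mesh, 1 reversal → CW.
shaft D → shaft E: driver → idler → idler → driven is 3 external meshes, 3 reversals → CCW.
shaft E → shaft F: external mesh, 1 reversal → CW.
shaft F → the drum: external mesh, 1 reversal → CCW.
7 reversals in total — an odd number — so the drum turns opposite to the motor.

counterclockwise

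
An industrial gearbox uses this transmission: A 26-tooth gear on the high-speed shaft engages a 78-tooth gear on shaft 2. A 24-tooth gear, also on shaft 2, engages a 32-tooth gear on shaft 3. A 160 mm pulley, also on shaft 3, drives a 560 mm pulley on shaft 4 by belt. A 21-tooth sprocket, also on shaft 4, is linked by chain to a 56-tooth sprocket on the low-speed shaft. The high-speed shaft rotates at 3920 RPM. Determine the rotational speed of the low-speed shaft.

the high-speed shaft → shaft 2 (gear mesh, 78/26): 3920 ÷ 3 = 1306.7 RPM
shaft 2 → shaft 3 (gear mesh, 32/24): 1306.7 ÷ 1.3333 = 980 RPM
shaft 3 → shaft 4 (belt, 560/160): 980 ÷ 3.5 = 280 RPM
shaft 4 → the low-speed shaft (chain, 56/21): 280 ÷ 2.6667 = 105 RPM

105 RPM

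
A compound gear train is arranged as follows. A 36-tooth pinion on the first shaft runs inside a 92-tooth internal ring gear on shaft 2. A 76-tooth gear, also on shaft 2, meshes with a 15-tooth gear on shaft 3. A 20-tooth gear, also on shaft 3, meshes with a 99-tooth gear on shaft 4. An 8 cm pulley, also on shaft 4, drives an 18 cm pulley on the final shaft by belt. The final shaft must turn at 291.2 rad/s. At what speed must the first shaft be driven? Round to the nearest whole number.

Overall ratio R = 2.5556 × 0.19737 × 4.95 × 2.25 = 5.6176.
Required input speed = output speed × R = 291.2 × 5.6176 = 1635.8 rad/s.

1636 rad/s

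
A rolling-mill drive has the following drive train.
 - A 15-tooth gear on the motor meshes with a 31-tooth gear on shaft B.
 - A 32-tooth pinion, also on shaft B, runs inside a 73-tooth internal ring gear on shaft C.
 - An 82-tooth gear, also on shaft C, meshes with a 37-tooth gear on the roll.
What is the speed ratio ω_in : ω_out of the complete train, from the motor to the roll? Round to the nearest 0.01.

Each stage contributes driven/driver: gear mesh 31/15 = 2.0667, internal gear 73/32 = 2.2812, gear mesh 37/82 = 0.45122.
Overall: 2.0667 × 2.2812 × 0.45122 = 2.1273.

2.13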